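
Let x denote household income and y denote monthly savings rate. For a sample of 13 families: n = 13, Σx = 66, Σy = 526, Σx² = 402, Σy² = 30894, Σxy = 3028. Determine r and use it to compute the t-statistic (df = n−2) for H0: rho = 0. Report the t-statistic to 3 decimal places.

1.652

Numerator: nΣxy − (Σx)(Σy) = 13·3028 − (66)(526) = 4648
Denominator: √[(nΣx²−(Σx)²)(nΣy²−(Σy)²)]
  nΣx²−(Σx)² = 13·402 − 4356 = 870;  nΣy²−(Σy)² = 13·30894 − 276676 = 124946
  √(870·124946) = √108703020 = 10426.0740
r = 4648 / 10426.0740 = 0.4458
t = r·√(n−2)/√(1−r²) = 0.4458·√11 / √(1−0.198738) = 1.478551 / 0.895132 = 1.652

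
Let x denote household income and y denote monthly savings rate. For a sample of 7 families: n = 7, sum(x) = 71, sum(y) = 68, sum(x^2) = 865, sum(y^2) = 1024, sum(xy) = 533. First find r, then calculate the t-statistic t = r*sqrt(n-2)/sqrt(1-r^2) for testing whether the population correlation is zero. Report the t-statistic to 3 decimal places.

Numerator: nΣxy − (Σx)(Σy) = 7·533 − (71)(68) = -1097
Denominator: √[(nΣx²−(Σx)²)(nΣy²−(Σy)²)]
  nΣx²−(Σx)² = 7·865 − 5041 = 1014;  nΣy²−(Σy)² = 7·1024 − 4624 = 2544
  √(1014·2544) = √2579616 = 1606.1183
r = -1097 / 1606.1183 = -0.6830
t = r·√(n−2)/√(1−r²) = -0.6830·√5 / √(1−0.466489) = -1.527234 / 0.730418 = -2.091

-2.091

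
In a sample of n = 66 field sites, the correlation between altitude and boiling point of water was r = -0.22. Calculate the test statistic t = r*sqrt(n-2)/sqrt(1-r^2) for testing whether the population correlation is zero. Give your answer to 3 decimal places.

-1.804

1 − r² = 1 − 0.0484 = 0.9516;  √(1−r²) = 0.975500
√(n−2) = √64 = 8.000000
t = r·√(n−2)/√(1−r²) = -0.22 · 8.000000 / 0.975500 = -1.804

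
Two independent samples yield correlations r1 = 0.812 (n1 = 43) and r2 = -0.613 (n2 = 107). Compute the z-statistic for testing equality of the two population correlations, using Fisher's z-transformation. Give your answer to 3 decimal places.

9.925

Fisher z-transforms: z1 = atanh(0.812) = 1.132872, z2 = atanh(-0.613) = -0.713713; difference d = 1.846585
Var(d) = 1/40 + 1/104 = 0.0250000 + 0.0096154 = 0.0346154
z = d/√Var(d) = 1.846585 / √0.0346154 = 1.846585 / 0.186052 = 9.925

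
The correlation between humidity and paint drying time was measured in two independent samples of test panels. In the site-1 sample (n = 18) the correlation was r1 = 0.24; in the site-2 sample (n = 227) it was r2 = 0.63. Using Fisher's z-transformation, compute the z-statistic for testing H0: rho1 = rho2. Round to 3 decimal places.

z1 = atanh(0.24) = 0.244774,  z2 = atanh(0.63) = 0.741416
SE = √(1/(n1−3) + 1/(n2−3)) = √(1/15 + 1/224) = √(0.0666667 + 0.0044643) = √0.0711310 = 0.266704
z = (z1 − z2)/SE = (0.244774 − 0.741416) / 0.266704 = -0.496642 / 0.266704 = -1.862

-1.862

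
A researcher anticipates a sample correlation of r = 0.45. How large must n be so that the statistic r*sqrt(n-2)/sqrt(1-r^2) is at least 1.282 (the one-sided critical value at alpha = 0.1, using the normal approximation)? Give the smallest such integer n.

9

Need r·√(n−2)/√(1−r²) ≥ 1.282
√(n−2) ≥ 1.282·√(1−0.2025) / 0.45 = 1.282·0.893029 / 0.45 = 2.5441
n−2 ≥ 6.4724  ⇒  n ≥ 8.4724
Smallest integer n = 9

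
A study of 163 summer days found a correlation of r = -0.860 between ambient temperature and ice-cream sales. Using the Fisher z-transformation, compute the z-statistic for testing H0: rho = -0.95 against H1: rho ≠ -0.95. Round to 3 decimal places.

6.811

z_r = atanh(-0.860) = -1.293345,  z_0 = atanh(-0.95) = -1.831781
SE = 1/√(n−3) = 1/√160 = 0.079057
z = (z_r − z_0)/SE = (-1.293345 − (-1.831781)) / 0.079057 = 0.538436 / 0.079057 = 6.811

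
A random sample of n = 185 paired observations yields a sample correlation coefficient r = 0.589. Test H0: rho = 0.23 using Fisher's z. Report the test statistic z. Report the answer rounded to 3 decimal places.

5.962

Fisher z: atanh(0.589) = 0.676133, atanh(0.23) = 0.234189
z = (z_r − z_0)·√(n−3) = (0.676133 − 0.234189)·√182 = 0.441944 · 13.490738 = 5.962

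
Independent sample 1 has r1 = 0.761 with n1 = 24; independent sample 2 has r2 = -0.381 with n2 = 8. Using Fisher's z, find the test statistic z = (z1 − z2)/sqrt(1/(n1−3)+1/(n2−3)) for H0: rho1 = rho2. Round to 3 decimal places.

z1 = atanh(0.761) = 0.998587,  z2 = atanh(-0.381) = -0.401229
SE = √(1/(n1−3) + 1/(n2−3)) = √(1/21 + 1/5) = √(0.0476190 + 0.2000000) = √0.2476190 = 0.497613
z = (z1 − z2)/SE = (0.998587 − (-0.401229)) / 0.497613 = 1.399816 / 0.497613 = 2.813

2.813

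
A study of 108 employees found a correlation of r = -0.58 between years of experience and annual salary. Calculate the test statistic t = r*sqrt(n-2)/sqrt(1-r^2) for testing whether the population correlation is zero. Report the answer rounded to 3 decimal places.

t = r·√(n−2) / √(1−r²) with r = -0.58, n = 108
  = -0.58·√106 / √(1 − 0.3364)
  = -0.58·10.295630 / 0.814616
  = -5.971465 / 0.814616 = -7.330

-7.330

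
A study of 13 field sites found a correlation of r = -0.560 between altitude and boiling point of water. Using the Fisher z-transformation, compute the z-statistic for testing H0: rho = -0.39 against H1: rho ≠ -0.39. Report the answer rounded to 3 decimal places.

Fisher z: atanh(-0.560) = -0.632833, atanh(-0.39) = -0.411800
z = (z_r − z_0)·√(n−3) = (-0.632833 − (-0.411800))·√10 = -0.221033 · 3.162278 = -0.699

-0.699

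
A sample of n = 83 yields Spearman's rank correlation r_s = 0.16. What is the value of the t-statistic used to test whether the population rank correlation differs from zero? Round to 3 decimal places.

t = r_s·√(n−2) / √(1−r_s²) with r_s = 0.16, n = 83
  = 0.16·√81 / √(1 − 0.0256)
  = 0.16·9.000000 / 0.987117
  = 1.440000 / 0.987117 = 1.459

1.459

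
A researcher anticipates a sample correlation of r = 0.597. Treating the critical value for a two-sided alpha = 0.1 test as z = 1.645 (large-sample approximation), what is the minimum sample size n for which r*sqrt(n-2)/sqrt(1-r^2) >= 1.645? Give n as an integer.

r√(n−2)/√(1−r²) ≥ 1.645  ⇔  n−2 ≥ (1.645)²·(1−r²)/r²
(1−r²)/r² = (1−0.356409)/0.356409 = 1.8058
n ≥ 2 + 2.706025·1.8058 = 2 + 4.8865 = 6.8865
⌈6.8865⌉ = 7

7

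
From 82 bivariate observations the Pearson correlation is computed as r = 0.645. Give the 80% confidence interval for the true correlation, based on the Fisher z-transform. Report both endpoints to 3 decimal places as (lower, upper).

z_r = atanh(0.645) = 0.766689;  SE = 1/√(n−3) = 1/√79 = 0.112509
z-limits: 0.766689 ± 1.282·0.112509 = 0.766689 ± 0.144237 = [0.622452, 0.910926]
ρ-limits: (tanh 0.622452, tanh 0.910926) = (0.553, 0.722)

(0.553, 0.722)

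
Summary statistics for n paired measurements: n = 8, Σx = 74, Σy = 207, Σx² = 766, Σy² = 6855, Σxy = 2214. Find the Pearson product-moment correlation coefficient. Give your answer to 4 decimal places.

S_xy = nΣxy − ΣxΣy = 8·2214 − 74·207 = 17712 − 15318 = 2394
S_xx = nΣx² − (Σx)² = 8·766 − 74² = 6128 − 5476 = 652
S_yy = nΣy² − (Σy)² = 8·6855 − 207² = 54840 − 42849 = 11991
r = S_xy / √(S_xx·S_yy) = 2394 / √(652·11991) = 2394 / √7818132 = 2394 / 2796.0923 = 0.8562

0.8562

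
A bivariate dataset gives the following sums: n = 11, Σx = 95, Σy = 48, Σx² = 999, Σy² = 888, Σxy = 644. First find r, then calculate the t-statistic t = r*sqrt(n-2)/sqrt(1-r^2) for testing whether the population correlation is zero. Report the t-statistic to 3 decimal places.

2.630

S_xy = nΣxy − ΣxΣy = 11·644 − 95·48 = 7084 − 4560 = 2524
S_xx = nΣx² − (Σx)² = 11·999 − 95² = 10989 − 9025 = 1964
S_yy = nΣy² − (Σy)² = 11·888 − 48² = 9768 − 2304 = 7464
r = S_xy / √(S_xx·S_yy) = 2524 / √(1964·7464) = 2524 / √14659296 = 2524 / 3828.7460 = 0.6592
t = r·√(n−2)/√(1−r²) = 0.6592·√9 / √(1−0.434545) = 1.977600 / 0.751967 = 2.630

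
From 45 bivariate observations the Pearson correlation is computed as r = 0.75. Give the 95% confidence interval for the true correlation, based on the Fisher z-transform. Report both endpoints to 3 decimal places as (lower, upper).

Fisher z: z_r = atanh(r) = ½·ln((1+0.75)/(1−0.75)) = 0.972955
SE(z) = 1/√(n−3) = 1/√42 = 0.154303
95% ⇒ z* = 1.960; margin = 1.960·0.154303 = 0.302434
CI on z-scale: (0.670521, 1.275389)
Back-transform: tanh(0.670521) = 0.585322, tanh(1.275389) = 0.855252

(0.585, 0.855)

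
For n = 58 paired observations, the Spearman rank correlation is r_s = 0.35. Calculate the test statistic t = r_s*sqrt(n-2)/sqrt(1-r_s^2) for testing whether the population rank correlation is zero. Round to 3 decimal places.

1 − r_s² = 1 − 0.1225 = 0.8775;  √(1−r_s²) = 0.936750
√(n−2) = √56 = 7.483315
t = r_s·√(n−2)/√(1−r_s²) = 0.35 · 7.483315 / 0.936750 = 2.796

2.796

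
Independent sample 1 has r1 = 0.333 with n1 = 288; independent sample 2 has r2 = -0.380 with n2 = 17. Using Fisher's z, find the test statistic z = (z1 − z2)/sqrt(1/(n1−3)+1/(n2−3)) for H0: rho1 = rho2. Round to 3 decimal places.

2.726

Fisher z-transforms: z1 = atanh(0.333) = 0.346199, z2 = atanh(-0.380) = -0.400060; difference d = 0.746259
Var(d) = 1/285 + 1/14 = 0.0035088 + 0.0714286 = 0.0749374
z = d/√Var(d) = 0.746259 / √0.0749374 = 0.746259 / 0.273747 = 2.726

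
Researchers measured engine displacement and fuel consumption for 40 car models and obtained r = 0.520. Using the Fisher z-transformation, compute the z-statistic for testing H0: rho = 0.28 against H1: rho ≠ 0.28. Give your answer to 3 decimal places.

1.756

Fisher z: atanh(0.520) = 0.576340, atanh(0.28) = 0.287682
z = (z_r − z_0)·√(n−3) = (0.576340 − 0.287682)·√37 = 0.288658 · 6.082763 = 1.756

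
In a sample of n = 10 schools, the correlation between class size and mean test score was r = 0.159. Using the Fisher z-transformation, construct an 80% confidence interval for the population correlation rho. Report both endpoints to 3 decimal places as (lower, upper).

z_r = atanh(0.159) = 0.160361;  SE = 1/√(n−3) = 1/√7 = 0.377964
z-limits: 0.160361 ± 1.282·0.377964 = 0.160361 ± 0.484550 = [-0.324189, 0.644911]
ρ-limits: (tanh -0.324189, tanh 0.644911) = (-0.313, 0.568)

(-0.313, 0.568)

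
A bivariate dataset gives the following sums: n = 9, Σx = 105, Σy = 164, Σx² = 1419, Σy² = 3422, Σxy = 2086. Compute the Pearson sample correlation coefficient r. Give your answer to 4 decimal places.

S_xy = nΣxy − ΣxΣy = 9·2086 − 105·164 = 18774 − 17220 = 1554
S_xx = nΣx² − (Σx)² = 9·1419 − 105² = 12771 − 11025 = 1746
S_yy = nΣy² − (Σy)² = 9·3422 − 164² = 30798 − 26896 = 3902
r = S_xy / √(S_xx·S_yy) = 1554 / √(1746·3902) = 1554 / √6812892 = 1554 / 2610.1517 = 0.5954

0.5954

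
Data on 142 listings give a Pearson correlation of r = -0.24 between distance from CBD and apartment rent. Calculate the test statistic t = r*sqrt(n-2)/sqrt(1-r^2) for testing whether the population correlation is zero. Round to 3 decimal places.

-2.925

1 − r² = 1 − 0.0576 = 0.9424;  √(1−r²) = 0.970773
√(n−2) = √140 = 11.832160
t = r·√(n−2)/√(1−r²) = -0.24 · 11.832160 / 0.970773 = -2.925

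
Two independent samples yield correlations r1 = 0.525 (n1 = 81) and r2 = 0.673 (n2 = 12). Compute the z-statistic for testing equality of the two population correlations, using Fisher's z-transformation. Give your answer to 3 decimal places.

Fisher z-transforms: z1 = atanh(0.525) = 0.583217, z2 = atanh(0.673) = 0.816207; difference d = -0.232990
Var(d) = 1/78 + 1/9 = 0.0128205 + 0.1111111 = 0.1239316
z = d/√Var(d) = -0.232990 / √0.1239316 = -0.232990 / 0.352039 = -0.662

-0.662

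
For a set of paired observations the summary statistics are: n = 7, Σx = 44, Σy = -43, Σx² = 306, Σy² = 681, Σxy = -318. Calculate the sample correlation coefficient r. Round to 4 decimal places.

Numerator: nΣxy − (Σx)(Σy) = 7·(-318) − (44)(-43) = -334
Denominator: √[(nΣx²−(Σx)²)(nΣy²−(Σy)²)]
  nΣx²−(Σx)² = 7·306 − 1936 = 206;  nΣy²−(Σy)² = 7·681 − 1849 = 2918
  √(206·2918) = √601108 = 775.3116
r = -334 / 775.3116 = -0.4308

-0.4308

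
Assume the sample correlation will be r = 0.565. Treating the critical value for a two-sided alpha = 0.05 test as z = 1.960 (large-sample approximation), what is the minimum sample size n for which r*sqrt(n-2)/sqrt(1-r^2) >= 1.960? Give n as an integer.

r√(n−2)/√(1−r²) ≥ 1.960  ⇔  n−2 ≥ (1.960)²·(1−r²)/r²
(1−r²)/r² = (1−0.319225)/0.319225 = 2.1326
n ≥ 2 + 3.8416·2.1326 = 2 + 8.1926 = 10.1926
⌈10.1926⌉ = 11

11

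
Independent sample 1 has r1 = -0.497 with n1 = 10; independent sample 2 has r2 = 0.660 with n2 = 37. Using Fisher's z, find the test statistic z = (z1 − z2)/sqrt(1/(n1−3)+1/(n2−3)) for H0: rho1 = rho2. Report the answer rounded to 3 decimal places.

-3.224

Fisher z-transforms: z1 = atanh(-0.497) = -0.545314, z2 = atanh(0.660) = 0.792814; difference d = -1.338128
Var(d) = 1/7 + 1/34 = 0.1428571 + 0.0294118 = 0.1722689
z = d/√Var(d) = -1.338128 / √0.1722689 = -1.338128 / 0.415053 = -3.224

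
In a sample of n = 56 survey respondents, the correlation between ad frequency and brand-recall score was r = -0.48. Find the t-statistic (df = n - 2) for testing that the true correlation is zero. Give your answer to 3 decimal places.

-4.021

t = r·√(n−2) / √(1−r²) with r = -0.48, n = 56
  = -0.48·√54 / √(1 − 0.2304)
  = -0.48·7.348469 / 0.877268
  = -3.527265 / 0.877268 = -4.021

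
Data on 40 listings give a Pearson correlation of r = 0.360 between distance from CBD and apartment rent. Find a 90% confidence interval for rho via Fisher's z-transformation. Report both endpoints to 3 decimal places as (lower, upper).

Fisher z: z_r = atanh(r) = ½·ln((1+0.360)/(1−0.360)) = 0.376886
SE(z) = 1/√(n−3) = 1/√37 = 0.164399
90% ⇒ z* = 1.645; margin = 1.645·0.164399 = 0.270436
CI on z-scale: (0.106450, 0.647322)
Back-transform: tanh(0.106450) = 0.106050, tanh(0.647322) = 0.569864

(0.106, 0.570)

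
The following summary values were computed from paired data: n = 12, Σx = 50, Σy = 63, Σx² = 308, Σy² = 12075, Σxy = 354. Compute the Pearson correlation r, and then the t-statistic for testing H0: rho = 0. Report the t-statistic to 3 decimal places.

S_xy = nΣxy − ΣxΣy = 12·354 − 50·63 = 4248 − 3150 = 1098
S_xx = nΣx² − (Σx)² = 12·308 − 50² = 3696 − 2500 = 1196
S_yy = nΣy² − (Σy)² = 12·12075 − 63² = 144900 − 3969 = 140931
r = S_xy / √(S_xx·S_yy) = 1098 / √(1196·140931) = 1098 / √168553476 = 1098 / 12982.8146 = 0.0846
t = r·√(n−2)/√(1−r²) = 0.0846·√10 / √(1−0.007157) = 0.267529 / 0.996415 = 0.268

0.268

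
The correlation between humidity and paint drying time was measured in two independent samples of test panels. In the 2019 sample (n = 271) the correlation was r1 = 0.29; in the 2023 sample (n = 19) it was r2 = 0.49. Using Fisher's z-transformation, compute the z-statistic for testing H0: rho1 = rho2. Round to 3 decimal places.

-0.923

z1 = atanh(0.29) = 0.298566,  z2 = atanh(0.49) = 0.536060
SE = √(1/(n1−3) + 1/(n2−3)) = √(1/268 + 1/16) = √(0.0037313 + 0.0625000) = √0.0662313 = 0.257354
z = (z1 − z2)/SE = (0.298566 − 0.536060) / 0.257354 = -0.237494 / 0.257354 = -0.923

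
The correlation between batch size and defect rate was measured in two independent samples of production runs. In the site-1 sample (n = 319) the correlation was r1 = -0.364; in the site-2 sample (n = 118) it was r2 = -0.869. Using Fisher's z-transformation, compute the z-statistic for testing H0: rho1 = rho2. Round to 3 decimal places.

z1 = atanh(-0.364) = -0.381489,  z2 = atanh(-0.869) = -1.328981
SE = √(1/(n1−3) + 1/(n2−3)) = √(1/316 + 1/115) = √(0.0031646 + 0.0086957) = √0.0118603 = 0.108905
z = (z1 − z2)/SE = (-0.381489 − (-1.328981)) / 0.108905 = 0.947492 / 0.108905 = 8.700

8.700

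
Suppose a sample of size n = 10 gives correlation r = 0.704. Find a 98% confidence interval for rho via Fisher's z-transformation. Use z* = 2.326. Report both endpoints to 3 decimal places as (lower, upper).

(-0.004, 0.942)

z_r = atanh(0.704) = 0.875187;  SE = 1/√(n−3) = 1/√7 = 0.377964
z-limits: 0.875187 ± 2.326·0.377964 = 0.875187 ± 0.879144 = [-0.003957, 1.754331]
ρ-limits: (tanh -0.003957, tanh 1.754331) = (-0.004, 0.942)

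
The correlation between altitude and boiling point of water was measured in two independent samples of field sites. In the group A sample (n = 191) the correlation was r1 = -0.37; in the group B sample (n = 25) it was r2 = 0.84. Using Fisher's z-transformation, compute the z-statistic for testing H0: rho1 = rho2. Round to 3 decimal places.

-7.143

Fisher z-transforms: z1 = atanh(-0.37) = -0.388423, z2 = atanh(0.84) = 1.221174; difference d = -1.609597
Var(d) = 1/188 + 1/22 = 0.0053191 + 0.0454545 = 0.0507736
z = d/√Var(d) = -1.609597 / √0.0507736 = -1.609597 / 0.225330 = -7.143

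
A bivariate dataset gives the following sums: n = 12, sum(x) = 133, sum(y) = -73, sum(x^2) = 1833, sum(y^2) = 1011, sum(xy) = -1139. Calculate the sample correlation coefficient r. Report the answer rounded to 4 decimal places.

S_xy = nΣxy − ΣxΣy = 12·(-1139) − 133·(-73) = -13668 − (-9709) = -3959
S_xx = nΣx² − (Σx)² = 12·1833 − 133² = 21996 − 17689 = 4307
S_yy = nΣy² − (Σy)² = 12·1011 − (-73)² = 12132 − 5329 = 6803
r = S_xy / √(S_xx·S_yy) = -3959 / √(4307·6803) = -3959 / √29300521 = -3959 / 5412.9956 = -0.7314

-0.7314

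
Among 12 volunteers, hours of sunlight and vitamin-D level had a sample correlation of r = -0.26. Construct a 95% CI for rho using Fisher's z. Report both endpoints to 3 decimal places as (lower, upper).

Fisher z: z_r = atanh(r) = ½·ln((1+(-0.26))/(1−(-0.26))) = -0.266108
SE(z) = 1/√(n−3) = 1/√9 = 0.333333
95% ⇒ z* = 1.960; margin = 1.960·0.333333 = 0.653333
CI on z-scale: (-0.919441, 0.387225)
Back-transform: tanh(-0.919441) = -0.725633, tanh(0.387225) = 0.368965

(-0.726, 0.369)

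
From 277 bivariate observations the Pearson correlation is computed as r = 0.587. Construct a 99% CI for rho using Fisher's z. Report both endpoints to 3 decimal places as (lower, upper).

Fisher z: z_r = atanh(r) = ½·ln((1+0.587)/(1−0.587)) = 0.673077
SE(z) = 1/√(n−3) = 1/√274 = 0.060412
99% ⇒ z* = 2.576; margin = 2.576·0.060412 = 0.155621
CI on z-scale: (0.517456, 0.828698)
Back-transform: tanh(0.517456) = 0.475734, tanh(0.828698) = 0.679776

(0.476, 0.680)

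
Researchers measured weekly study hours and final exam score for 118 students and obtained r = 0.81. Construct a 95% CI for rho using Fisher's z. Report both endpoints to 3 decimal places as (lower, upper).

(0.737, 0.864)

Fisher z: z_r = atanh(r) = ½·ln((1+0.81)/(1−0.81)) = 1.127029
SE(z) = 1/√(n−3) = 1/√115 = 0.093250
95% ⇒ z* = 1.960; margin = 1.960·0.093250 = 0.182770
CI on z-scale: (0.944259, 1.309799)
Back-transform: tanh(0.944259) = 0.737173, tanh(1.309799) = 0.864225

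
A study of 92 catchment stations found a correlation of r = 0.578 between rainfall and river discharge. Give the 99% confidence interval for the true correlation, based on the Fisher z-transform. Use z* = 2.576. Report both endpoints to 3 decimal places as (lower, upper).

Fisher z: z_r = atanh(r) = ½·ln((1+0.578)/(1−0.578)) = 0.659454
SE(z) = 1/√(n−3) = 1/√89 = 0.106000
99% ⇒ z* = 2.576; margin = 2.576·0.106000 = 0.273056
CI on z-scale: (0.386398, 0.932510)
Back-transform: tanh(0.386398) = 0.368251, tanh(0.932510) = 0.731762

(0.368, 0.732)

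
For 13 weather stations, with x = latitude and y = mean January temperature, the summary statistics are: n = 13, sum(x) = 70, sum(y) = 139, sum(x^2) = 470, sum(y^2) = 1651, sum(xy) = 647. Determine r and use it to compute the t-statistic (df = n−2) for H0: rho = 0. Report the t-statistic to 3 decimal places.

-4.739

S_xy = nΣxy − ΣxΣy = 13·647 − 70·139 = 8411 − 9730 = -1319
S_xx = nΣx² − (Σx)² = 13·470 − 70² = 6110 − 4900 = 1210
S_yy = nΣy² − (Σy)² = 13·1651 − 139² = 21463 − 19321 = 2142
r = S_xy / √(S_xx·S_yy) = -1319 / √(1210·2142) = -1319 / √2591820 = -1319 / 1609.9130 = -0.8193
t = r·√(n−2)/√(1−r²) = -0.8193·√11 / √(1−0.671252) = -2.717311 / 0.573366 = -4.739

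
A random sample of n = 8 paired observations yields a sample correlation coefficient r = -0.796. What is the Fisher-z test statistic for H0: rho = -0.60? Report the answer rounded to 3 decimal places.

Fisher z: atanh(-0.796) = -1.087599, atanh(-0.60) = -0.693147
z = (z_r − z_0)·√(n−3) = (-1.087599 − (-0.693147))·√5 = -0.394452 · 2.236068 = -0.882

-0.882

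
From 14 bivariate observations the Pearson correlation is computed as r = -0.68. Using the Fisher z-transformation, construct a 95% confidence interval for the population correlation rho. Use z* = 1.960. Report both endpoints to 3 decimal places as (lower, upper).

(-0.890, -0.234)

z_r = atanh(-0.68) = -0.829114;  SE = 1/√(n−3) = 1/√11 = 0.301511
z-limits: -0.829114 ± 1.960·0.301511 = -0.829114 ± 0.590962 = [-1.420076, -0.238152]
ρ-limits: (tanh -1.420076, tanh -0.238152) = (-0.890, -0.234)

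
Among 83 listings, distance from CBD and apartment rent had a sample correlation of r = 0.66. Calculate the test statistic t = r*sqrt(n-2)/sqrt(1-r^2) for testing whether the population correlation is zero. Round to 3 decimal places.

7.907

t = r·√(n−2) / √(1−r²) with r = 0.66, n = 83
  = 0.66·√81 / √(1 − 0.4356)
  = 0.66·9.000000 / 0.751266
  = 5.940000 / 0.751266 = 7.907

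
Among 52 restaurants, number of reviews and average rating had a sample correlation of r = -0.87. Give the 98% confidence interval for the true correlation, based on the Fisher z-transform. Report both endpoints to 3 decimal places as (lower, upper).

Fisher z: z_r = atanh(r) = ½·ln((1+(-0.87))/(1−(-0.87))) = -1.333080
SE(z) = 1/√(n−3) = 1/√49 = 0.142857
98% ⇒ z* = 2.326; margin = 2.326·0.142857 = 0.332285
CI on z-scale: (-1.665365, -1.000795)
Back-transform: tanh(-1.665365) = -0.930936, tanh(-1.000795) = -0.761928

(-0.931, -0.762)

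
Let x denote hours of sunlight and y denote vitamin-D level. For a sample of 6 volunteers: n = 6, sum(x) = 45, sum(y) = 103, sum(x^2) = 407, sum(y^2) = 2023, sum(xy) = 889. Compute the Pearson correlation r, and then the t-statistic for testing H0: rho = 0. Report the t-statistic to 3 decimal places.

Numerator: nΣxy − (Σx)(Σy) = 6·889 − (45)(103) = 699
Denominator: √[(nΣx²−(Σx)²)(nΣy²−(Σy)²)]
  nΣx²−(Σx)² = 6·407 − 2025 = 417;  nΣy²−(Σy)² = 6·2023 − 10609 = 1529
  √(417·1529) = √637593 = 798.4942
r = 699 / 798.4942 = 0.8754
t = r·√(n−2)/√(1−r²) = 0.8754·√4 / √(1−0.766325) = 1.750800 / 0.483399 = 3.622

3.622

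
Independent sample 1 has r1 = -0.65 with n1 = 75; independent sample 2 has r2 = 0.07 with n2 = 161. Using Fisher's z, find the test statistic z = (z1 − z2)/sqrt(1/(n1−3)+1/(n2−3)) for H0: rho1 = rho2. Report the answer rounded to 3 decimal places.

-5.946

z1 = atanh(-0.65) = -0.775299,  z2 = atanh(0.07) = 0.070115
SE = √(1/(n1−3) + 1/(n2−3)) = √(1/72 + 1/158) = √(0.0138889 + 0.0063291) = √0.0202180 = 0.142190
z = (z1 − z2)/SE = (-0.775299 − 0.070115) / 0.142190 = -0.845414 / 0.142190 = -5.946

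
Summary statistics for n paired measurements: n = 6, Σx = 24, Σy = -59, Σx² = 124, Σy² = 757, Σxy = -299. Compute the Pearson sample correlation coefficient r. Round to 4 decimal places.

S_xy = nΣxy − ΣxΣy = 6·(-299) − 24·(-59) = -1794 − (-1416) = -378
S_xx = nΣx² − (Σx)² = 6·124 − 24² = 744 − 576 = 168
S_yy = nΣy² − (Σy)² = 6·757 − (-59)² = 4542 − 3481 = 1061
r = S_xy / √(S_xx·S_yy) = -378 / √(168·1061) = -378 / √178248 = -378 / 422.1943 = -0.8953

-0.8953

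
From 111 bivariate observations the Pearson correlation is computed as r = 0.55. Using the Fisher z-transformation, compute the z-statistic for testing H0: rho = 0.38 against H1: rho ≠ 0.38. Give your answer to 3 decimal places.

Fisher z: atanh(0.55) = 0.618381, atanh(0.38) = 0.400060
z = (z_r − z_0)·√(n−3) = (0.618381 − 0.400060)·√108 = 0.218321 · 10.392305 = 2.269

2.269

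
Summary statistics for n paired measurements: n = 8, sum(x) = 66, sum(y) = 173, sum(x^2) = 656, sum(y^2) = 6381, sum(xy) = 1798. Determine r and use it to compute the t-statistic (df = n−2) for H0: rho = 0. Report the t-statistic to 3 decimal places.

2.293

Numerator: nΣxy − (Σx)(Σy) = 8·1798 − (66)(173) = 2966
Denominator: √[(nΣx²−(Σx)²)(nΣy²−(Σy)²)]
  nΣx²−(Σx)² = 8·656 − 4356 = 892;  nΣy²−(Σy)² = 8·6381 − 29929 = 21119
  √(892·21119) = √18838148 = 4340.2935
r = 2966 / 4340.2935 = 0.6834
t = r·√(n−2)/√(1−r²) = 0.6834·√6 / √(1−0.467036) = 1.673981 / 0.730044 = 2.293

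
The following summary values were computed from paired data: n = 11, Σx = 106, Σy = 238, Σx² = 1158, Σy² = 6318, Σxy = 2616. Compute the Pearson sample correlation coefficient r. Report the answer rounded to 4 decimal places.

S_xy = nΣxy − ΣxΣy = 11·2616 − 106·238 = 28776 − 25228 = 3548
S_xx = nΣx² − (Σx)² = 11·1158 − 106² = 12738 − 11236 = 1502
S_yy = nΣy² − (Σy)² = 11·6318 − 238² = 69498 − 56644 = 12854
r = S_xy / √(S_xx·S_yy) = 3548 / √(1502·12854) = 3548 / √19306708 = 3548 / 4393.9399 = 0.8075

0.8075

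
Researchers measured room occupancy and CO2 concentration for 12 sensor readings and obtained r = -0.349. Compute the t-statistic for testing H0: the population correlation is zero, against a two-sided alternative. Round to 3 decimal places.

-1.178

1 − r² = 1 − 0.121801 = 0.878199;  √(1−r²) = 0.937123
√(n−2) = √10 = 3.162278
t = r·√(n−2)/√(1−r²) = -0.349 · 3.162278 / 0.937123 = -1.178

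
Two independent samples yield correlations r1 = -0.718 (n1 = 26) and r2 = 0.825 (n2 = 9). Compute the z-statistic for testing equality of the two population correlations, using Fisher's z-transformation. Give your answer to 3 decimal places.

Fisher z-transforms: z1 = atanh(-0.718) = -0.903505, z2 = atanh(0.825) = 1.172275; difference d = -2.075780
Var(d) = 1/23 + 1/6 = 0.0434783 + 0.1666667 = 0.2101450
z = d/√Var(d) = -2.075780 / √0.2101450 = -2.075780 / 0.458416 = -4.528

-4.528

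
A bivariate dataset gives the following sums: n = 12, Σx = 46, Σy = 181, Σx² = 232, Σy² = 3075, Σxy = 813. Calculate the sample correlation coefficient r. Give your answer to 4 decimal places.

S_xy = nΣxy − ΣxΣy = 12·813 − 46·181 = 9756 − 8326 = 1430
S_xx = nΣx² − (Σx)² = 12·232 − 46² = 2784 − 2116 = 668
S_yy = nΣy² − (Σy)² = 12·3075 − 181² = 36900 − 32761 = 4139
r = S_xy / √(S_xx·S_yy) = 1430 / √(668·4139) = 1430 / √2764852 = 1430 / 1662.7844 = 0.8600

0.8600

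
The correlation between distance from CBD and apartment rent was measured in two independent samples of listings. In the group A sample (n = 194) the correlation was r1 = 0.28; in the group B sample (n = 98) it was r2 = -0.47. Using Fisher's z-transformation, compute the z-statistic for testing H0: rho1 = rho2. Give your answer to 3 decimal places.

6.354

Fisher z-transforms: z1 = atanh(0.28) = 0.287682, z2 = atanh(-0.47) = -0.510070; difference d = 0.797752
Var(d) = 1/191 + 1/95 = 0.0052356 + 0.0105263 = 0.0157619
z = d/√Var(d) = 0.797752 / √0.0157619 = 0.797752 / 0.125546 = 6.354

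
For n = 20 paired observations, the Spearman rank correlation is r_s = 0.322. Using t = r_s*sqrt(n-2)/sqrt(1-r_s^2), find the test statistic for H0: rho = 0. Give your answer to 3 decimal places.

t = r_s·√(n−2) / √(1−r_s²) with r_s = 0.322, n = 20
  = 0.322·√18 / √(1 − 0.103684)
  = 0.322·4.242641 / 0.946740
  = 1.366130 / 0.946740 = 1.443

1.443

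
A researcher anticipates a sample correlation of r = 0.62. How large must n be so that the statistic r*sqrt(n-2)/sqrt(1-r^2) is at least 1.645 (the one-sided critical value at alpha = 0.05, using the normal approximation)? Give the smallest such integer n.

Need r·√(n−2)/√(1−r²) ≥ 1.645
√(n−2) ≥ 1.645·√(1−0.3844) / 0.62 = 1.645·0.784602 / 0.62 = 2.0817
n−2 ≥ 4.3335  ⇒  n ≥ 6.3335
Smallest integer n = 7

7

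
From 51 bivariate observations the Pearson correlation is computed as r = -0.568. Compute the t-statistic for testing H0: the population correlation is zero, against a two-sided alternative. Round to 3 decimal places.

-4.831

1 − r² = 1 − 0.322624 = 0.677376;  √(1−r²) = 0.823029
√(n−2) = √49 = 7.000000
t = r·√(n−2)/√(1−r²) = -0.568 · 7.000000 / 0.823029 = -4.831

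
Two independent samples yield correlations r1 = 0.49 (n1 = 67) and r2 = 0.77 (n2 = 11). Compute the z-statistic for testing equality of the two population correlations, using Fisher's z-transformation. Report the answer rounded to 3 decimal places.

-1.291

Fisher z-transforms: z1 = atanh(0.49) = 0.536060, z2 = atanh(0.77) = 1.020328; difference d = -0.484268
Var(d) = 1/64 + 1/8 = 0.0156250 + 0.1250000 = 0.1406250
z = d/√Var(d) = -0.484268 / √0.1406250 = -0.484268 / 0.375000 = -1.291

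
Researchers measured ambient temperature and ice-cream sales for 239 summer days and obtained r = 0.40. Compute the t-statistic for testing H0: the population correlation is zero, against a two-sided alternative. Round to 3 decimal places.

6.719

1 − r² = 1 − 0.1600 = 0.8400;  √(1−r²) = 0.916515
√(n−2) = √237 = 15.394804
t = r·√(n−2)/√(1−r²) = 0.40 · 15.394804 / 0.916515 = 6.719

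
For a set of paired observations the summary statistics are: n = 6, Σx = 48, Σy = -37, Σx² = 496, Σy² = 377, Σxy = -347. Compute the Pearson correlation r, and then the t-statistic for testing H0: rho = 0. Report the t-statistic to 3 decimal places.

-0.860

S_xy = nΣxy − ΣxΣy = 6·(-347) − 48·(-37) = -2082 − (-1776) = -306
S_xx = nΣx² − (Σx)² = 6·496 − 48² = 2976 − 2304 = 672
S_yy = nΣy² − (Σy)² = 6·377 − (-37)² = 2262 − 1369 = 893
r = S_xy / √(S_xx·S_yy) = -306 / √(672·893) = -306 / √600096 = -306 / 774.6586 = -0.3950
t = r·√(n−2)/√(1−r²) = -0.3950·√4 / √(1−0.156025) = -0.790000 / 0.918681 = -0.860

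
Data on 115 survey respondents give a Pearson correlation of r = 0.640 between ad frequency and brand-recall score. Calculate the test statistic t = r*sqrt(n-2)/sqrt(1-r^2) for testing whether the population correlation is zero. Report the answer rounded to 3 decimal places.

8.854

1 − r² = 1 − 0.409600 = 0.590400;  √(1−r²) = 0.768375
√(n−2) = √113 = 10.630146
t = r·√(n−2)/√(1−r²) = 0.640 · 10.630146 / 0.768375 = 8.854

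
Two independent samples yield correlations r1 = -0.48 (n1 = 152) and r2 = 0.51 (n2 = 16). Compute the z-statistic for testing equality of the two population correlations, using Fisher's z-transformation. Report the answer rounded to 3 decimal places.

z1 = atanh(-0.48) = -0.522984,  z2 = atanh(0.51) = 0.562730
SE = √(1/(n1−3) + 1/(n2−3)) = √(1/149 + 1/13) = √(0.0067114 + 0.0769231) = √0.0836345 = 0.289196
z = (z1 − z2)/SE = (-0.522984 − 0.562730) / 0.289196 = -1.085714 / 0.289196 = -3.754

-3.754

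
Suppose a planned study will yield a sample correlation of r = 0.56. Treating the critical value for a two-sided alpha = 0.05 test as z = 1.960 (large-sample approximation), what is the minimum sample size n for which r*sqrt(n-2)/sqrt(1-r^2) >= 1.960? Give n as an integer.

11

r√(n−2)/√(1−r²) ≥ 1.960  ⇔  n−2 ≥ (1.960)²·(1−r²)/r²
(1−r²)/r² = (1−0.3136)/0.3136 = 2.1888
n ≥ 2 + 3.8416·2.1888 = 2 + 8.4085 = 10.4085
⌈10.4085⌉ = 11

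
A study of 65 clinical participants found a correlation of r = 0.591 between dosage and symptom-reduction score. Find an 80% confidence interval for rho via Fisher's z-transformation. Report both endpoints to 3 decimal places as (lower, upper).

Fisher z: z_r = atanh(r) = ½·ln((1+0.591)/(1−0.591)) = 0.679201
SE(z) = 1/√(n−3) = 1/√62 = 0.127000
80% ⇒ z* = 1.282; margin = 1.282·0.127000 = 0.162814
CI on z-scale: (0.516387, 0.842015)
Back-transform: tanh(0.516387) = 0.474907, tanh(0.842015) = 0.686875

(0.475, 0.687)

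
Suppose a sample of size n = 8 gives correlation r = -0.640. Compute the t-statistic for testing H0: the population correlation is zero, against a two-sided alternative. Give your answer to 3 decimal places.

t = r·√(n−2) / √(1−r²) with r = -0.640, n = 8
  = -0.640·√6 / √(1 − 0.409600)
  = -0.640·2.449490 / 0.768375
  = -1.567674 / 0.768375 = -2.040

-2.040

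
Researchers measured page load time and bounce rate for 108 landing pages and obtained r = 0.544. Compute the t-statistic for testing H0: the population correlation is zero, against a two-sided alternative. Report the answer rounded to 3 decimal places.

t = r·√(n−2) / √(1−r²) with r = 0.544, n = 108
  = 0.544·√106 / √(1 − 0.295936)
  = 0.544·10.295630 / 0.839085
  = 5.600823 / 0.839085 = 6.675

6.675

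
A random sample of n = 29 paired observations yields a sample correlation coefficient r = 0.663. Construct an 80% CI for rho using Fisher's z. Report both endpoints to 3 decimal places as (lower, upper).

(0.498, 0.782)

z_r = atanh(0.663) = 0.798148;  SE = 1/√(n−3) = 1/√26 = 0.196116
z-limits: 0.798148 ± 1.282·0.196116 = 0.798148 ± 0.251421 = [0.546727, 1.049569]
ρ-limits: (tanh 0.546727, tanh 1.049569) = (0.498, 0.782)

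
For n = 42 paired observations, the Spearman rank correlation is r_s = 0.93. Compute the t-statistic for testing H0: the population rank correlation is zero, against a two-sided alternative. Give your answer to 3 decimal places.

1 − r_s² = 1 − 0.8649 = 0.1351;  √(1−r_s²) = 0.367560
√(n−2) = √40 = 6.324555
t = r_s·√(n−2)/√(1−r_s²) = 0.93 · 6.324555 / 0.367560 = 16.002

16.002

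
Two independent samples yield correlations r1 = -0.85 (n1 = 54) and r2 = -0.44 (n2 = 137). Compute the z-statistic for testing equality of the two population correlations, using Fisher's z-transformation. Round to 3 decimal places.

Fisher z-transforms: z1 = atanh(-0.85) = -1.256153, z2 = atanh(-0.44) = -0.472231; difference d = -0.783922
Var(d) = 1/51 + 1/134 = 0.0196078 + 0.0074627 = 0.0270705
z = d/√Var(d) = -0.783922 / √0.0270705 = -0.783922 / 0.164531 = -4.765

-4.765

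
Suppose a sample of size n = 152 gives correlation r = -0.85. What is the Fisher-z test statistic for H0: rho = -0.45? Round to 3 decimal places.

Fisher z: atanh(-0.85) = -1.256153, atanh(-0.45) = -0.484700
z = (z_r − z_0)·√(n−3) = (-1.256153 − (-0.484700))·√149 = -0.771453 · 12.206556 = -9.417

-9.417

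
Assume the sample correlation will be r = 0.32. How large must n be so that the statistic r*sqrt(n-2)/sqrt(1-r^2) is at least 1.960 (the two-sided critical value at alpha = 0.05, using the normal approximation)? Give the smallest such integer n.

Need r·√(n−2)/√(1−r²) ≥ 1.960
√(n−2) ≥ 1.960·√(1−0.1024) / 0.32 = 1.960·0.947418 / 0.32 = 5.8029
n−2 ≥ 33.6736  ⇒  n ≥ 35.6736
Smallest integer n = 36

36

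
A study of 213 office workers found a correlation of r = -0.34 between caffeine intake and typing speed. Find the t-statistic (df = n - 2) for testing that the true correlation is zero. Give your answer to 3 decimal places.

-5.252

t = r·√(n−2) / √(1−r²) with r = -0.34, n = 213
  = -0.34·√211 / √(1 − 0.1156)
  = -0.34·14.525839 / 0.940425
  = -4.938785 / 0.940425 = -5.252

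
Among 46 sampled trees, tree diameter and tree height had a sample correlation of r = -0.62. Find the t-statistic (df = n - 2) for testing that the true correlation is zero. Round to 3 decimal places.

-5.242

t = r·√(n−2) / √(1−r²) with r = -0.62, n = 46
  = -0.62·√44 / √(1 − 0.3844)
  = -0.62·6.633250 / 0.784602
  = -4.112615 / 0.784602 = -5.242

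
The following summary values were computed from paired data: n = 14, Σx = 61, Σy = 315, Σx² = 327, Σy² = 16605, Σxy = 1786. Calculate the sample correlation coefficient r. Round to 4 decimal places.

0.5417

S_xy = nΣxy − ΣxΣy = 14·1786 − 61·315 = 25004 − 19215 = 5789
S_xx = nΣx² − (Σx)² = 14·327 − 61² = 4578 − 3721 = 857
S_yy = nΣy² − (Σy)² = 14·16605 − 315² = 232470 − 99225 = 133245
r = S_xy / √(S_xx·S_yy) = 5789 / √(857·133245) = 5789 / √114190965 = 5789 / 10686.0173 = 0.5417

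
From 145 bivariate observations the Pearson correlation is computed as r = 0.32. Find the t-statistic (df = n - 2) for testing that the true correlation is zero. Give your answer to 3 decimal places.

4.039

1 − r² = 1 − 0.1024 = 0.8976;  √(1−r²) = 0.947418
√(n−2) = √143 = 11.958261
t = r·√(n−2)/√(1−r²) = 0.32 · 11.958261 / 0.947418 = 4.039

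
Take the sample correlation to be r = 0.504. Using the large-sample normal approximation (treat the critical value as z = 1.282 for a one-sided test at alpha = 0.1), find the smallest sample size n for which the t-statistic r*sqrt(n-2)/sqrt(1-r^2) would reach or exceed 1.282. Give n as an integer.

7

r√(n−2)/√(1−r²) ≥ 1.282  ⇔  n−2 ≥ (1.282)²·(1−r²)/r²
(1−r²)/r² = (1−0.254016)/0.254016 = 2.9368
n ≥ 2 + 1.643524·2.9368 = 2 + 4.8267 = 6.8267
⌈6.8267⌉ = 7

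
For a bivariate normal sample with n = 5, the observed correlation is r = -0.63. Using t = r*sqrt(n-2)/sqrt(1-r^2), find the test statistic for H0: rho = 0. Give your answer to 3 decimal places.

-1.405

t = r·√(n−2) / √(1−r²) with r = -0.63, n = 5
  = -0.63·√3 / √(1 − 0.3969)
  = -0.63·1.732051 / 0.776595
  = -1.091192 / 0.776595 = -1.405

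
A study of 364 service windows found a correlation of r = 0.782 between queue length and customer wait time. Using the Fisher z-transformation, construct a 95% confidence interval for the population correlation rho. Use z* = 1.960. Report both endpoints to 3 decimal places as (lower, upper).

Fisher z: z_r = atanh(r) = ½·ln((1+0.782)/(1−0.782)) = 1.050498
SE(z) = 1/√(n−3) = 1/√361 = 0.052632
95% ⇒ z* = 1.960; margin = 1.960·0.052632 = 0.103159
CI on z-scale: (0.947339, 1.153657)
Back-transform: tanh(0.947339) = 0.738576, tanh(1.153657) = 0.818962

(0.739, 0.819)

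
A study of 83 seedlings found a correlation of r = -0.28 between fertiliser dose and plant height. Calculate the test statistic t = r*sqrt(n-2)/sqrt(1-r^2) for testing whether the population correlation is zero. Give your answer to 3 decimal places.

1 − r² = 1 − 0.0784 = 0.9216;  √(1−r²) = 0.960000
√(n−2) = √81 = 9.000000
t = r·√(n−2)/√(1−r²) = -0.28 · 9.000000 / 0.960000 = -2.625

-2.625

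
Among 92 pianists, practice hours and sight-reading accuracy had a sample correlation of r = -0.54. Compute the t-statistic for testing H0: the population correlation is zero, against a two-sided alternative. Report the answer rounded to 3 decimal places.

t = r·√(n−2) / √(1−r²) with r = -0.54, n = 92
  = -0.54·√90 / √(1 − 0.2916)
  = -0.54·9.486833 / 0.841665
  = -5.122890 / 0.841665 = -6.087

-6.087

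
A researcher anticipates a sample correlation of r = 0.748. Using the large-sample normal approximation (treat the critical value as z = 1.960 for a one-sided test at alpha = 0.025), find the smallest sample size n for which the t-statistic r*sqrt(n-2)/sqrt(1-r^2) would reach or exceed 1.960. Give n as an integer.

6

Need r·√(n−2)/√(1−r²) ≥ 1.960
√(n−2) ≥ 1.960·√(1−0.559504) / 0.748 = 1.960·0.663699 / 0.748 = 1.7391
n−2 ≥ 3.0245  ⇒  n ≥ 5.0245
Smallest integer n = 6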